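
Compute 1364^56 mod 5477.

5011

Compute successive squares:
56 in binary is 111000, i.e. 56 = 32 + 16 + 8.
1364^1 ≡ 1364 (mod 5477)
1364^2 ≡ 1364^2 = 1860496 ≡ 3793 (mod 5477)
1364^4 ≡ 3793^2 = 14386849 ≡ 4247 (mod 5477)
1364^8 ≡ 4247^2 = 18037009 ≡ 1248 (mod 5477)
1364^16 ≡ 1248^2 = 1557504 ≡ 2036 (mod 5477)
1364^32 ≡ 2036^2 = 4145296 ≡ 4684 (mod 5477)
1364^56 = 1364^32 * 1364^16 * 1364^8 ≡ 4684 * 2036 * 1248 (mod 5477).
Accumulate the product:
4684 * 2036 = 9536624 ≡ 1167
1167 * 1248 = 1456416 ≡ 5011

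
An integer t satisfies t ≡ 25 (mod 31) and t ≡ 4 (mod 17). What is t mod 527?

31⁻¹ mod 17: 31*11 ≡ 1 (mod 17), so 31⁻¹ ≡ 11.
t = 25 + 31*((4 − 25)*11 mod 17) = 25 + 31*7 = 242.
Check: 242 mod 31 = 25, 242 mod 17 = 4. ✓

242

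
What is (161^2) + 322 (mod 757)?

(161)^2 ≡ 183 (mod 757)
183 + 322 = 505

505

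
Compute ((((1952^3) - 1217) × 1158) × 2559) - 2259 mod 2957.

1365

(1952)^3 ≡ 878 (mod 2957)
878 - 1217 = -339 ≡ 2618 (mod 2957)
2618 × 1158 = 3031644 ≡ 719 (mod 2957)
719 × 2559 = 1839921 ≡ 667 (mod 2957)
667 - 2259 = -1592 ≡ 1365 (mod 2957)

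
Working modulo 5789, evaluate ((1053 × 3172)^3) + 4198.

3161

1053 × 3172 = 3340116 ≡ 5652 (mod 5789)
(5652)^3 ≡ 4752 (mod 5789)
4752 + 4198 = 8950 ≡ 3161 (mod 5789)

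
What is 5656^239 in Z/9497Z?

5656^1 ≡ 5656 (mod 9497)
5656^2 ≡ 5656^2 = 31990336 ≡ 4440 (mod 9497)
5656^4 ≡ 4440^2 = 19713600 ≡ 7325 (mod 9497)
5656^8 ≡ 7325^2 = 53655625 ≡ 7072 (mod 9497)
5656^16 ≡ 7072^2 = 50013184 ≡ 1982 (mod 9497)
5656^32 ≡ 1982^2 = 3928324 ≡ 6063 (mod 9497)
5656^64 ≡ 6063^2 = 36759969 ≡ 6579 (mod 9497)
5656^128 ≡ 6579^2 = 43283241 ≡ 5412 (mod 9497)
5656^239 = 5656^128 × 5656^64 × 5656^32 × 5656^8 × 5656^4 × 5656^2 × 5656^1 ≡ 5412 × 6579 × 6063 × 7072 × 7325 × 4440 × 5656 (mod 9497).
Accumulate the product:
5412 × 6579 = 35605548 ≡ 1295
1295 × 6063 = 7851585 ≡ 7063
7063 × 7072 = 49949536 ≡ 4813
4813 × 7325 = 35255225 ≡ 2361
2361 × 4440 = 10482840 ≡ 7649
7649 × 5656 = 43262744 ≡ 3909

3909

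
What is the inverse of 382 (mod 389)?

111

By the extended Euclidean algorithm:
389 = 1*382 + 7
382 = 54*7 + 4
7 = 1*4 + 3
4 = 1*3 + 1
3 = 3*1 + 0
gcd(382, 389) = 1, so the inverse exists.
Back-substitute for 1:
1 = 1*4 − 1*3
  = −1*7 + 2*4
  = 2*382 − 109*7
  = −109*389 + 111*382
So 382⁻¹ ≡ 111 (mod 389).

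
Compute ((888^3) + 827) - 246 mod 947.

701

(888)^3 ≡ 120 (mod 947)
120 + 827 = 947 ≡ 0 (mod 947)
0 - 246 = -246 ≡ 701 (mod 947)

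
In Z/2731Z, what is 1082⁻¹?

1628

Apply the Euclidean algorithm and back-substitute:
2731 = 2*1082 + 567
1082 = 1*567 + 515
567 = 1*515 + 52
515 = 9*52 + 47
52 = 1*47 + 5
47 = 9*5 + 2
5 = 2*2 + 1
2 = 2*1 + 0
gcd(1082, 2731) = 1, so the inverse exists.
Back-substitute for 1:
1 = 1*5 − 2*2
  = −2*47 + 19*5
  = 19*52 − 21*47
  = −21*515 + 208*52
  = 208*567 − 229*515
  = −229*1082 + 437*567
  = 437*2731 − 1103*1082
So 1082⁻¹ ≡ −1103 ≡ 1628 (mod 2731).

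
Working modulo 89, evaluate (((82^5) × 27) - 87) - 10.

14

(82)^5 ≡ 14 (mod 89)
14 × 27 = 378 ≡ 22 (mod 89)
22 - 87 = -65 ≡ 24 (mod 89)
24 - 10 = 14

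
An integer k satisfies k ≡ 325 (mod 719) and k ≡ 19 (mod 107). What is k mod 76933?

719⁻¹ mod 107: 719*82 ≡ 1 (mod 107), so 719⁻¹ ≡ 82.
k = 325 + 719*((19 − 325)*82 mod 107) = 325 + 719*53 = 38432.

38432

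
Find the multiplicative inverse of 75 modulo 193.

193 = 2*75 + 43
75 = 1*43 + 32
43 = 1*32 + 11
32 = 2*11 + 10
11 = 1*10 + 1
10 = 10*1 + 0
gcd(75, 193) = 1, so the inverse exists.
Back-substitute for 1:
1 = 1*11 − 1*10
  = −1*32 + 3*11
  = 3*43 − 4*32
  = −4*75 + 7*43
  = 7*193 − 18*75
So 75⁻¹ ≡ −18 ≡ 175 (mod 193).

175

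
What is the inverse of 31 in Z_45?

Run the extended Euclidean algorithm:
45 = 1*31 + 14
31 = 2*14 + 3
14 = 4*3 + 2
3 = 1*2 + 1
2 = 2*1 + 0
gcd(31, 45) = 1, so the inverse exists.
Bézout: 1 = −11*45 + 16*31.
So 31⁻¹ ≡ 16 (mod 45).

16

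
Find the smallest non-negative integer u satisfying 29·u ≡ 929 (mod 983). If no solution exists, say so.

371

gcd(29, 983) = 1, so a unique solution mod 983 exists.
29⁻¹ ≡ 339 (mod 983).
u ≡ 339·929 ≡ 371 (mod 983).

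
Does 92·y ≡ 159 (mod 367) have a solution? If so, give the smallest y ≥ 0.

269

gcd(92, 367) = 1, so a unique solution mod 367 exists.
92⁻¹ ≡ 4 (mod 367).
y ≡ 4·159 ≡ 269 (mod 367).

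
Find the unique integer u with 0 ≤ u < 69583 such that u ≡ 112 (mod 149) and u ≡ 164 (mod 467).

26783

149⁻¹ mod 467: 149×210 ≡ 1 (mod 467), so 149⁻¹ ≡ 210.
u = 112 + 149×((164 − 112)×210 mod 467) = 112 + 149×179 = 26783.
Check: 26783 mod 149 = 112, 26783 mod 467 = 164. ✓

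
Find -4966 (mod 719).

67

-4966 = -7×719 + 67, so -4966 ≡ 67 (mod 719).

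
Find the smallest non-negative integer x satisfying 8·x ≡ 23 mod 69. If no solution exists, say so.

46

gcd(8, 69) = 1, so a unique solution mod 69 exists.
8⁻¹ ≡ 26 (mod 69).
x ≡ 26·23 ≡ 46 (mod 69).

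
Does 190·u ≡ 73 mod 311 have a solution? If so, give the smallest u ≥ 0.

241

gcd(190, 311) = 1, so a unique solution mod 311 exists.
190⁻¹ ≡ 293 (mod 311).
u ≡ 293·73 ≡ 241 (mod 311).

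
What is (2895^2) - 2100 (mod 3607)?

3471

(2895)^2 ≡ 1964 (mod 3607)
1964 - 2100 = -136 ≡ 3471 (mod 3607)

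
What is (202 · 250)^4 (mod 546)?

352

202 · 250 = 50500 ≡ 268 (mod 546)
(268)^4 ≡ 352 (mod 546)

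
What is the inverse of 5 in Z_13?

8

13 = 2×5 + 3
5 = 1×3 + 2
3 = 1×2 + 1
2 = 2×1 + 0
gcd(5, 13) = 1, so the inverse exists.
Back-substitute for 1:
1 = 1×3 − 1×2
  = −1×5 + 2×3
  = 2×13 − 5×5
So 5⁻¹ ≡ −5 ≡ 8 (mod 13).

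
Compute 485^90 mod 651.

1

Using repeated squaring:
90 in binary is 1011010, i.e. 90 = 64 + 16 + 8 + 2.
485^1 ≡ 485 (mod 651)
485^2 ≡ 485^2 = 235225 ≡ 214 (mod 651)
485^4 ≡ 214^2 = 45796 ≡ 226 (mod 651)
485^8 ≡ 226^2 = 51076 ≡ 298 (mod 651)
485^16 ≡ 298^2 = 88804 ≡ 268 (mod 651)
485^32 ≡ 268^2 = 71824 ≡ 214 (mod 651)
485^64 ≡ 214^2 = 45796 ≡ 226 (mod 651)
485^90 = 485^64 × 485^16 × 485^8 × 485^2 ≡ 226 × 268 × 298 × 214 (mod 651).
Accumulate the product:
226 × 268 = 60568 ≡ 25
25 × 298 = 7450 ≡ 289
289 × 214 = 61846 ≡ 1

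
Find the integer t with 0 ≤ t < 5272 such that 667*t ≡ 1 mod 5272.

5272 = 7*667 + 603
667 = 1*603 + 64
603 = 9*64 + 27
64 = 2*27 + 10
27 = 2*10 + 7
10 = 1*7 + 3
7 = 2*3 + 1
3 = 3*1 + 0
gcd(667, 5272) = 1, so the inverse exists.
Back-substitute for 1:
1 = 1*7 − 2*3
  = −2*10 + 3*7
  = 3*27 − 8*10
  = −8*64 + 19*27
  = 19*603 − 179*64
  = −179*667 + 198*603
  = 198*5272 − 1565*667
So 667⁻¹ ≡ −1565 ≡ 3707 (mod 5272).

3707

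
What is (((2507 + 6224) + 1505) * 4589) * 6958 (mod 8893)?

2507 + 6224 = 8731
8731 + 1505 = 10236 ≡ 1343 (mod 8893)
1343 * 4589 = 6163027 ≡ 178 (mod 8893)
178 * 6958 = 1238524 ≡ 2397 (mod 8893)

2397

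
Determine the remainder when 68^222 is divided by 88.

222 in binary is 11011110, i.e. 222 = 128 + 64 + 16 + 8 + 4 + 2.
68^1 ≡ 68 (mod 88)
68^2 ≡ 68^2 = 4624 ≡ 48 (mod 88)
68^4 ≡ 48^2 = 2304 ≡ 16 (mod 88)
68^8 ≡ 16^2 = 256 ≡ 80 (mod 88)
68^16 ≡ 80^2 = 6400 ≡ 64 (mod 88)
68^32 ≡ 64^2 = 4096 ≡ 48 (mod 88)
68^64 ≡ 48^2 = 2304 ≡ 16 (mod 88)
68^128 ≡ 16^2 = 256 ≡ 80 (mod 88)
68^222 = 68^128 × 68^64 × 68^16 × 68^8 × 68^4 × 68^2 ≡ 80 × 16 × 64 × 80 × 16 × 48 (mod 88).
Accumulate the product:
80 × 16 = 1280 ≡ 48
48 × 64 = 3072 ≡ 80
80 × 80 = 6400 ≡ 64
64 × 16 = 1024 ≡ 56
56 × 48 = 2688 ≡ 48

48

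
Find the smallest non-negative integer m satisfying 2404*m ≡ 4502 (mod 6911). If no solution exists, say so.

gcd(2404, 6911) = 1, so a unique solution mod 6911 exists.
2404⁻¹ ≡ 5189 (mod 6911).
m ≡ 5189*4502 ≡ 1698 (mod 6911).

1698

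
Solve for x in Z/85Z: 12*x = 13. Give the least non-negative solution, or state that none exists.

gcd(12, 85) = 1, so a unique solution mod 85 exists.
12⁻¹ ≡ 78 (mod 85).
x ≡ 78*13 ≡ 79 (mod 85).

79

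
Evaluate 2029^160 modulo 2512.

1425

160 in binary is 10100000, i.e. 160 = 128 + 32.
2029^1 ≡ 2029 (mod 2512)
2029^2 ≡ 2029^2 = 4116841 ≡ 2185 (mod 2512)
2029^4 ≡ 2185^2 = 4774225 ≡ 1425 (mod 2512)
2029^8 ≡ 1425^2 = 2030625 ≡ 929 (mod 2512)
2029^16 ≡ 929^2 = 863041 ≡ 1425 (mod 2512)
2029^32 ≡ 1425^2 = 2030625 ≡ 929 (mod 2512)
2029^64 ≡ 929^2 = 863041 ≡ 1425 (mod 2512)
2029^128 ≡ 1425^2 = 2030625 ≡ 929 (mod 2512)
2029^160 = 2029^128 · 2029^32 ≡ 929 · 929 (mod 2512).
929 · 929 = 863041 ≡ 1425 (mod 2512).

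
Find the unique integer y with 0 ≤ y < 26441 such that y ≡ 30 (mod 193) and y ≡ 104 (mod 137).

193⁻¹ mod 137: 193·115 ≡ 1 (mod 137), so 193⁻¹ ≡ 115.
y = 30 + 193·((104 − 30)·115 mod 137) = 30 + 193·16 = 3118.

3118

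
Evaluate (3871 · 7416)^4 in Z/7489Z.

7458

3871 · 7416 = 28707336 ≡ 1999 (mod 7489)
(1999)^4 ≡ 7458 (mod 7489)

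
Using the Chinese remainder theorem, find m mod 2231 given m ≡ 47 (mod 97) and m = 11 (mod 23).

241

97⁻¹ mod 23: 97*14 ≡ 1 (mod 23), so 97⁻¹ ≡ 14.
m = 47 + 97*((11 − 47)*14 mod 23) = 47 + 97*2 = 241.
Check: 241 mod 97 = 47, 241 mod 23 = 11. ✓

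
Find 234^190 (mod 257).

120

190 in binary is 10111110, i.e. 190 = 128 + 32 + 16 + 8 + 4 + 2.
234^1 ≡ 234 (mod 257)
234^2 ≡ 234^2 = 54756 ≡ 15 (mod 257)
234^4 ≡ 15^2 = 225 (mod 257)
234^8 ≡ 225^2 = 50625 ≡ 253 (mod 257)
234^16 ≡ 253^2 = 64009 ≡ 16 (mod 257)
234^32 ≡ 16^2 = 256 (mod 257)
234^64 ≡ 256^2 = 65536 ≡ 1 (mod 257)
234^128 ≡ 1^2 = 1 (mod 257)
234^190 = 234^128 * 234^32 * 234^16 * 234^8 * 234^4 * 234^2 ≡ 1 * 256 * 16 * 253 * 225 * 15 (mod 257).
Accumulate the product:
1 * 256 = 256
256 * 16 = 4096 ≡ 241
241 * 253 = 60973 ≡ 64
64 * 225 = 14400 ≡ 8
8 * 15 = 120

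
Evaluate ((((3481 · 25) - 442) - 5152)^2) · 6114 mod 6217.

1505

3481 · 25 = 87025 ≡ 6204 (mod 6217)
6204 - 442 = 5762
5762 - 5152 = 610
(610)^2 ≡ 5297 (mod 6217)
5297 · 6114 = 32385858 ≡ 1505 (mod 6217)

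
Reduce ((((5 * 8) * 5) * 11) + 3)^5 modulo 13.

2

5 * 8 = 40 ≡ 1 (mod 13)
1 * 5 = 5
5 * 11 = 55 ≡ 3 (mod 13)
3 + 3 = 6
(6)^5 ≡ 2 (mod 13)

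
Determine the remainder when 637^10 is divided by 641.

541

10 in binary is 1010, i.e. 10 = 8 + 2.
637^1 ≡ 637 (mod 641)
637^2 ≡ 637^2 = 405769 ≡ 16 (mod 641)
637^4 ≡ 16^2 = 256 (mod 641)
637^8 ≡ 256^2 = 65536 ≡ 154 (mod 641)
637^10 = 637^8 · 637^2 ≡ 154 · 16 (mod 641).
154 · 16 = 2464 ≡ 541 (mod 641).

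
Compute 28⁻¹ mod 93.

Run the extended Euclidean algorithm:
93 = 3·28 + 9
28 = 3·9 + 1
9 = 9·1 + 0
gcd(28, 93) = 1, so the inverse exists.
Back-substitute for 1:
1 = 1·28 − 3·9
  = −3·93 + 10·28
So 28⁻¹ ≡ 10 (mod 93).

10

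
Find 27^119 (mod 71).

Using repeated squaring:
119 in binary is 1110111, i.e. 119 = 64 + 32 + 16 + 4 + 2 + 1.
27^1 ≡ 27 (mod 71)
27^2 ≡ 27^2 = 729 ≡ 19 (mod 71)
27^4 ≡ 19^2 = 361 ≡ 6 (mod 71)
27^8 ≡ 6^2 = 36 (mod 71)
27^16 ≡ 36^2 = 1296 ≡ 18 (mod 71)
27^32 ≡ 18^2 = 324 ≡ 40 (mod 71)
27^64 ≡ 40^2 = 1600 ≡ 38 (mod 71)
27^119 = 27^64 × 27^32 × 27^16 × 27^4 × 27^2 × 27^1 ≡ 38 × 40 × 18 × 6 × 19 × 27 (mod 71).
Accumulate the product:
38 × 40 = 1520 ≡ 29
29 × 18 = 522 ≡ 25
25 × 6 = 150 ≡ 8
8 × 19 = 152 ≡ 10
10 × 27 = 270 ≡ 57

57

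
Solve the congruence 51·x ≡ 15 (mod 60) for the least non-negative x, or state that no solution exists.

5

gcd(51, 60) = 3, and 3 | 15, so solutions exist.
Divide through by 3: 17·x mod 20 = 5.
17⁻¹ ≡ 13 (mod 20).
x ≡ 13·5 ≡ 5 (mod 20).
The smallest non-negative solution is x = 5.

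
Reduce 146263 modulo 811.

283

146263 = 180·811 + 283, so 146263 ≡ 283 (mod 811).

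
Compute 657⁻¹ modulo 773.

773 = 1×657 + 116
657 = 5×116 + 77
116 = 1×77 + 39
77 = 1×39 + 38
39 = 1×38 + 1
38 = 38×1 + 0
gcd(657, 773) = 1, so the inverse exists.
Bézout: 1 = 17×773 − 20×657.
So 657⁻¹ ≡ −20 ≡ 753 (mod 773).

753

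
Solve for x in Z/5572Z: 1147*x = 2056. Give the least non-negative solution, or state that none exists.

3208

gcd(1147, 5572) = 1, so a unique solution mod 5572 exists.
1147⁻¹ ≡ 923 (mod 5572).
x ≡ 923*2056 ≡ 3208 (mod 5572).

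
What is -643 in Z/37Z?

-643 = -18*37 + 23, so -643 ≡ 23 (mod 37).

23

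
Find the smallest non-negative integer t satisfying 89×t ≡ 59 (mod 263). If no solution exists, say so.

110

gcd(89, 263) = 1, so a unique solution mod 263 exists.
89⁻¹ ≡ 198 (mod 263).
t ≡ 198×59 ≡ 110 (mod 263).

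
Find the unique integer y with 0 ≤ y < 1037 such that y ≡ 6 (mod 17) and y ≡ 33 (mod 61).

17⁻¹ mod 61: 17*18 ≡ 1 (mod 61), so 17⁻¹ ≡ 18.
y = 6 + 17*((33 − 6)*18 mod 61) = 6 + 17*59 = 1009.
Check: 1009 mod 17 = 6, 1009 mod 61 = 33. ✓

1009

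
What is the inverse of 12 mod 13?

Run the extended Euclidean algorithm:
13 = 1·12 + 1
12 = 12·1 + 0
gcd(12, 13) = 1, so the inverse exists.
Bézout: 1 = 1·13 − 1·12.
So 12⁻¹ ≡ −1 ≡ 12 (mod 13).

12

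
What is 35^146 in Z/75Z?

25

146 in binary is 10010010, i.e. 146 = 128 + 16 + 2.
35^1 ≡ 35 (mod 75)
35^2 ≡ 35^2 = 1225 ≡ 25 (mod 75)
35^4 ≡ 25^2 = 625 ≡ 25 (mod 75)
35^8 ≡ 25^2 = 625 ≡ 25 (mod 75)
35^16 ≡ 25^2 = 625 ≡ 25 (mod 75)
35^32 ≡ 25^2 = 625 ≡ 25 (mod 75)
35^64 ≡ 25^2 = 625 ≡ 25 (mod 75)
35^128 ≡ 25^2 = 625 ≡ 25 (mod 75)
35^146 = 35^128 × 35^16 × 35^2 ≡ 25 × 25 × 25 (mod 75).
Accumulate the product:
25 × 25 = 625 ≡ 25
25 × 25 = 625 ≡ 25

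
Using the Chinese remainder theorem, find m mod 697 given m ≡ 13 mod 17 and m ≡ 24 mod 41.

557

17⁻¹ mod 41: 17·29 ≡ 1 (mod 41), so 17⁻¹ ≡ 29.
m = 13 + 17·((24 − 13)·29 mod 41) = 13 + 17·32 = 557.
Check: 557 mod 17 = 13, 557 mod 41 = 24. ✓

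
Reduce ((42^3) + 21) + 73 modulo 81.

67

(42)^3 ≡ 54 (mod 81)
54 + 21 = 75
75 + 73 = 148 ≡ 67 (mod 81)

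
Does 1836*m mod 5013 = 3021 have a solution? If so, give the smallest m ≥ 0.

no solution

gcd(1836, 5013) = 9, and 9 does not divide 3021.
So the congruence has no solution.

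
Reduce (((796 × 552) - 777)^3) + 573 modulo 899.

796 × 552 = 439392 ≡ 680 (mod 899)
680 - 777 = -97 ≡ 802 (mod 899)
(802)^3 ≡ 711 (mod 899)
711 + 573 = 1284 ≡ 385 (mod 899)

385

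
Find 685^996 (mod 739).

125

996 in binary is 1111100100, i.e. 996 = 512 + 256 + 128 + 64 + 32 + 4.
685^1 ≡ 685 (mod 739)
685^2 ≡ 685^2 = 469225 ≡ 699 (mod 739)
685^4 ≡ 699^2 = 488601 ≡ 122 (mod 739)
685^8 ≡ 122^2 = 14884 ≡ 104 (mod 739)
685^16 ≡ 104^2 = 10816 ≡ 470 (mod 739)
685^32 ≡ 470^2 = 220900 ≡ 678 (mod 739)
685^64 ≡ 678^2 = 459684 ≡ 26 (mod 739)
685^128 ≡ 26^2 = 676 (mod 739)
685^256 ≡ 676^2 = 456976 ≡ 274 (mod 739)
685^512 ≡ 274^2 = 75076 ≡ 437 (mod 739)
685^996 = 685^512 · 685^256 · 685^128 · 685^64 · 685^32 · 685^4 ≡ 437 · 274 · 676 · 26 · 678 · 122 (mod 739).
Accumulate the product:
437 · 274 = 119738 ≡ 20
20 · 676 = 13520 ≡ 218
218 · 26 = 5668 ≡ 495
495 · 678 = 335610 ≡ 104
104 · 122 = 12688 ≡ 125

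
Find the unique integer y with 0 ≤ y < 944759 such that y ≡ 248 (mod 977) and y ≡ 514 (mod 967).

215188

977⁻¹ mod 967: 977*677 ≡ 1 (mod 967), so 977⁻¹ ≡ 677.
y = 248 + 977*((514 − 248)*677 mod 967) = 248 + 977*220 = 215188.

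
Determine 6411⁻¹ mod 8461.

5122

8461 = 1×6411 + 2050
6411 = 3×2050 + 261
2050 = 7×261 + 223
261 = 1×223 + 38
223 = 5×38 + 33
38 = 1×33 + 5
33 = 6×5 + 3
5 = 1×3 + 2
3 = 1×2 + 1
2 = 2×1 + 0
gcd(6411, 8461) = 1, so the inverse exists.
Back-substitute for 1:
1 = 1×3 − 1×2
  = −1×5 + 2×3
  = 2×33 − 13×5
  = −13×38 + 15×33
  = 15×223 − 88×38
  = −88×261 + 103×223
  = 103×2050 − 809×261
  = −809×6411 + 2530×2050
  = 2530×8461 − 3339×6411
So 6411⁻¹ ≡ −3339 ≡ 5122 (mod 8461).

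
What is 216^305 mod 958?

56

By square-and-multiply:
305 in binary is 100110001, i.e. 305 = 256 + 32 + 16 + 1.
216^1 ≡ 216 (mod 958)
216^2 ≡ 216^2 = 46656 ≡ 672 (mod 958)
216^4 ≡ 672^2 = 451584 ≡ 366 (mod 958)
216^8 ≡ 366^2 = 133956 ≡ 794 (mod 958)
216^16 ≡ 794^2 = 630436 ≡ 72 (mod 958)
216^32 ≡ 72^2 = 5184 ≡ 394 (mod 958)
216^64 ≡ 394^2 = 155236 ≡ 40 (mod 958)
216^128 ≡ 40^2 = 1600 ≡ 642 (mod 958)
216^256 ≡ 642^2 = 412164 ≡ 224 (mod 958)
216^305 = 216^256 × 216^32 × 216^16 × 216^1 ≡ 224 × 394 × 72 × 216 (mod 958).
Accumulate the product:
224 × 394 = 88256 ≡ 120
120 × 72 = 8640 ≡ 18
18 × 216 = 3888 ≡ 56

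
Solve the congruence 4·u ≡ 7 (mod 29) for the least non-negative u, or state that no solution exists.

gcd(4, 29) = 1, so a unique solution mod 29 exists.
4⁻¹ ≡ 22 (mod 29).
u ≡ 22·7 ≡ 9 (mod 29).

9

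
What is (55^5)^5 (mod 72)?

(55)^5 ≡ 55 (mod 72)
(55)^5 ≡ 55 (mod 72)

55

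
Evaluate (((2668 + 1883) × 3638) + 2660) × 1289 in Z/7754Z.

5984

2668 + 1883 = 4551
4551 × 3638 = 16556538 ≡ 1748 (mod 7754)
1748 + 2660 = 4408
4408 × 1289 = 5681912 ≡ 5984 (mod 7754)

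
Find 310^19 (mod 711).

Compute successive squares:
19 in binary is 10011, i.e. 19 = 16 + 2 + 1.
310^1 ≡ 310 (mod 711)
310^2 ≡ 310^2 = 96100 ≡ 115 (mod 711)
310^4 ≡ 115^2 = 13225 ≡ 427 (mod 711)
310^8 ≡ 427^2 = 182329 ≡ 313 (mod 711)
310^16 ≡ 313^2 = 97969 ≡ 562 (mod 711)
310^19 = 310^16 * 310^2 * 310^1 ≡ 562 * 115 * 310 (mod 711).
Accumulate the product:
562 * 115 = 64630 ≡ 640
640 * 310 = 198400 ≡ 31

31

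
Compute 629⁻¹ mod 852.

149

Run the extended Euclidean algorithm:
852 = 1·629 + 223
629 = 2·223 + 183
223 = 1·183 + 40
183 = 4·40 + 23
40 = 1·23 + 17
23 = 1·17 + 6
17 = 2·6 + 5
6 = 1·5 + 1
5 = 5·1 + 0
gcd(629, 852) = 1, so the inverse exists.
Back-substitute for 1:
1 = 1·6 − 1·5
  = −1·17 + 3·6
  = 3·23 − 4·17
  = −4·40 + 7·23
  = 7·183 − 32·40
  = −32·223 + 39·183
  = 39·629 − 110·223
  = −110·852 + 149·629
So 629⁻¹ ≡ 149 (mod 852).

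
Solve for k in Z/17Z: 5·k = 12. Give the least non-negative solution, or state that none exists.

16

gcd(5, 17) = 1, so a unique solution mod 17 exists.
5⁻¹ ≡ 7 (mod 17).
k ≡ 7·12 ≡ 16 (mod 17).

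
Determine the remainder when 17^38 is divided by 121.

Compute successive squares:
38 in binary is 100110, i.e. 38 = 32 + 4 + 2.
17^1 ≡ 17 (mod 121)
17^2 ≡ 17^2 = 289 ≡ 47 (mod 121)
17^4 ≡ 47^2 = 2209 ≡ 31 (mod 121)
17^8 ≡ 31^2 = 961 ≡ 114 (mod 121)
17^16 ≡ 114^2 = 12996 ≡ 49 (mod 121)
17^32 ≡ 49^2 = 2401 ≡ 102 (mod 121)
17^38 = 17^32 × 17^4 × 17^2 ≡ 102 × 31 × 47 (mod 121).
Accumulate the product:
102 × 31 = 3162 ≡ 16
16 × 47 = 752 ≡ 26

26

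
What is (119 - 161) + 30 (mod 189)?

119 - 161 = -42 ≡ 147 (mod 189)
147 + 30 = 177

177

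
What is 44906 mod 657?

44906 = 68*657 + 230, so 44906 ≡ 230 (mod 657).

230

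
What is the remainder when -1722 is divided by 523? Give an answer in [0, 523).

370

-1722 = -4·523 + 370, so -1722 ≡ 370 (mod 523).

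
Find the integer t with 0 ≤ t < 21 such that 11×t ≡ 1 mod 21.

21 = 1×11 + 10
11 = 1×10 + 1
10 = 10×1 + 0
gcd(11, 21) = 1, so the inverse exists.
Bézout: 1 = −1×21 + 2×11.
So 11⁻¹ ≡ 2 (mod 21).

2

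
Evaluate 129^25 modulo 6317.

129^1 ≡ 129 (mod 6317)
129^2 ≡ 129^2 = 16641 ≡ 4007 (mod 6317)
129^4 ≡ 4007^2 = 16056049 ≡ 4552 (mod 6317)
129^8 ≡ 4552^2 = 20720704 ≡ 944 (mod 6317)
129^16 ≡ 944^2 = 891136 ≡ 439 (mod 6317)
129^25 = 129^16 · 129^8 · 129^1 ≡ 439 · 944 · 129 (mod 6317).
Accumulate the product:
439 · 944 = 414416 ≡ 3811
3811 · 129 = 491619 ≡ 5210

5210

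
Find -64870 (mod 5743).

-64870 = -12*5743 + 4046, so -64870 ≡ 4046 (mod 5743).

4046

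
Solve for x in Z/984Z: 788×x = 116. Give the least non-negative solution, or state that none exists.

gcd(788, 984) = 4, and 4 | 116, so solutions exist.
Divide through by 4: 197×x = 29 (mod 246).
197⁻¹ ≡ 5 (mod 246).
x ≡ 5×29 ≡ 145 (mod 246).
The smallest non-negative solution is x = 145.

145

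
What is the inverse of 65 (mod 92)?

Run the extended Euclidean algorithm:
92 = 1·65 + 27
65 = 2·27 + 11
27 = 2·11 + 5
11 = 2·5 + 1
5 = 5·1 + 0
gcd(65, 92) = 1, so the inverse exists.
Bézout: 1 = −12·92 + 17·65.
So 65⁻¹ ≡ 17 (mod 92).

17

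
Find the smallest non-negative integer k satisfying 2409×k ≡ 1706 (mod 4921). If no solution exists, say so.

4219

gcd(2409, 4921) = 1, so a unique solution mod 4921 exists.
2409⁻¹ ≡ 4061 (mod 4921).
k ≡ 4061×1706 ≡ 4219 (mod 4921).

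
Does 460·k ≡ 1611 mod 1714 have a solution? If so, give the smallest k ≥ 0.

gcd(460, 1714) = 2, and 2 does not divide 1611.
So the congruence has no solution.

no solution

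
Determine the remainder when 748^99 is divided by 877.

43

Compute successive squares:
99 in binary is 1100011, i.e. 99 = 64 + 32 + 2 + 1.
748^1 ≡ 748 (mod 877)
748^2 ≡ 748^2 = 559504 ≡ 855 (mod 877)
748^4 ≡ 855^2 = 731025 ≡ 484 (mod 877)
748^8 ≡ 484^2 = 234256 ≡ 97 (mod 877)
748^16 ≡ 97^2 = 9409 ≡ 639 (mod 877)
748^32 ≡ 639^2 = 408321 ≡ 516 (mod 877)
748^64 ≡ 516^2 = 266256 ≡ 525 (mod 877)
748^99 = 748^64 · 748^32 · 748^2 · 748^1 ≡ 525 · 516 · 855 · 748 (mod 877).
Accumulate the product:
525 · 516 = 270900 ≡ 784
784 · 855 = 670320 ≡ 292
292 · 748 = 218416 ≡ 43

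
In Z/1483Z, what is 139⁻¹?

1451

By the extended Euclidean algorithm:
1483 = 10·139 + 93
139 = 1·93 + 46
93 = 2·46 + 1
46 = 46·1 + 0
gcd(139, 1483) = 1, so the inverse exists.
Back-substitute for 1:
1 = 1·93 − 2·46
  = −2·139 + 3·93
  = 3·1483 − 32·139
So 139⁻¹ ≡ −32 ≡ 1451 (mod 1483).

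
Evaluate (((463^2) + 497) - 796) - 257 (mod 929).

143

(463)^2 ≡ 699 (mod 929)
699 + 497 = 1196 ≡ 267 (mod 929)
267 - 796 = -529 ≡ 400 (mod 929)
400 - 257 = 143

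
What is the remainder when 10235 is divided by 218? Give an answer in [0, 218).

207

10235 = 46*218 + 207, so 10235 ≡ 207 (mod 218).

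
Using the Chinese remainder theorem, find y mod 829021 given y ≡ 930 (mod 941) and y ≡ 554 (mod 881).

768786

941⁻¹ mod 881: 941·279 ≡ 1 (mod 881), so 941⁻¹ ≡ 279.
y = 930 + 941·((554 − 930)·279 mod 881) = 930 + 941·816 = 768786.
Check: 768786 mod 941 = 930, 768786 mod 881 = 554. ✓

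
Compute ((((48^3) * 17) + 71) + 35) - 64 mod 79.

(48)^3 ≡ 71 (mod 79)
71 * 17 = 1207 ≡ 22 (mod 79)
22 + 71 = 93 ≡ 14 (mod 79)
14 + 35 = 49
49 - 64 = -15 ≡ 64 (mod 79)

64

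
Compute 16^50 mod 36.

50 in binary is 110010, i.e. 50 = 32 + 16 + 2.
16^1 ≡ 16 (mod 36)
16^2 ≡ 16^2 = 256 ≡ 4 (mod 36)
16^4 ≡ 4^2 = 16 (mod 36)
16^8 ≡ 16^2 = 256 ≡ 4 (mod 36)
16^16 ≡ 4^2 = 16 (mod 36)
16^32 ≡ 16^2 = 256 ≡ 4 (mod 36)
16^50 = 16^32 × 16^16 × 16^2 ≡ 4 × 16 × 4 (mod 36).
Accumulate the product:
4 × 16 = 64 ≡ 28
28 × 4 = 112 ≡ 4

4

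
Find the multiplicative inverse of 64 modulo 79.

21

By the extended Euclidean algorithm:
79 = 1*64 + 15
64 = 4*15 + 4
15 = 3*4 + 3
4 = 1*3 + 1
3 = 3*1 + 0
gcd(64, 79) = 1, so the inverse exists.
Back-substitute for 1:
1 = 1*4 − 1*3
  = −1*15 + 4*4
  = 4*64 − 17*15
  = −17*79 + 21*64
So 64⁻¹ ≡ 21 (mod 79).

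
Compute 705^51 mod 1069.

235

51 in binary is 110011, i.e. 51 = 32 + 16 + 2 + 1.
705^1 ≡ 705 (mod 1069)
705^2 ≡ 705^2 = 497025 ≡ 1009 (mod 1069)
705^4 ≡ 1009^2 = 1018081 ≡ 393 (mod 1069)
705^8 ≡ 393^2 = 154449 ≡ 513 (mod 1069)
705^16 ≡ 513^2 = 263169 ≡ 195 (mod 1069)
705^32 ≡ 195^2 = 38025 ≡ 610 (mod 1069)
705^51 = 705^32 · 705^16 · 705^2 · 705^1 ≡ 610 · 195 · 1009 · 705 (mod 1069).
Accumulate the product:
610 · 195 = 118950 ≡ 291
291 · 1009 = 293619 ≡ 713
713 · 705 = 502665 ≡ 235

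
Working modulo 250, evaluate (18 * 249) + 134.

116

18 * 249 = 4482 ≡ 232 (mod 250)
232 + 134 = 366 ≡ 116 (mod 250)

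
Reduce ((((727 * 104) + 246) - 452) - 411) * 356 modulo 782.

98

727 * 104 = 75608 ≡ 536 (mod 782)
536 + 246 = 782 ≡ 0 (mod 782)
0 - 452 = -452 ≡ 330 (mod 782)
330 - 411 = -81 ≡ 701 (mod 782)
701 * 356 = 249556 ≡ 98 (mod 782)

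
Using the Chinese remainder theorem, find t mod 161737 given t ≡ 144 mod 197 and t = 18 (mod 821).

135483

197⁻¹ mod 821: 197·796 ≡ 1 (mod 821), so 197⁻¹ ≡ 796.
t = 144 + 197·((18 − 144)·796 mod 821) = 144 + 197·687 = 135483.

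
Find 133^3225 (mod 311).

By square-and-multiply:
3225 in binary is 110010011001, i.e. 3225 = 2048 + 1024 + 128 + 16 + 8 + 1.
133^1 ≡ 133 (mod 311)
133^2 ≡ 133^2 = 17689 ≡ 273 (mod 311)
133^4 ≡ 273^2 = 74529 ≡ 200 (mod 311)
133^8 ≡ 200^2 = 40000 ≡ 192 (mod 311)
133^16 ≡ 192^2 = 36864 ≡ 166 (mod 311)
133^32 ≡ 166^2 = 27556 ≡ 188 (mod 311)
133^64 ≡ 188^2 = 35344 ≡ 201 (mod 311)
133^128 ≡ 201^2 = 40401 ≡ 282 (mod 311)
133^256 ≡ 282^2 = 79524 ≡ 219 (mod 311)
133^512 ≡ 219^2 = 47961 ≡ 67 (mod 311)
133^1024 ≡ 67^2 = 4489 ≡ 135 (mod 311)
133^2048 ≡ 135^2 = 18225 ≡ 187 (mod 311)
133^3225 = 133^2048 × 133^1024 × 133^128 × 133^16 × 133^8 × 133^1 ≡ 187 × 135 × 282 × 166 × 192 × 133 (mod 311).
Accumulate the product:
187 × 135 = 25245 ≡ 54
54 × 282 = 15228 ≡ 300
300 × 166 = 49800 ≡ 40
40 × 192 = 7680 ≡ 216
216 × 133 = 28728 ≡ 116

116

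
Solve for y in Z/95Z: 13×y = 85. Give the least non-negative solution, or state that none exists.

gcd(13, 95) = 1, so a unique solution mod 95 exists.
13⁻¹ ≡ 22 (mod 95).
y ≡ 22×85 ≡ 65 (mod 95).

65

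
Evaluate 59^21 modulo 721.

By square-and-multiply:
21 in binary is 10101, i.e. 21 = 16 + 4 + 1.
59^1 ≡ 59 (mod 721)
59^2 ≡ 59^2 = 3481 ≡ 597 (mod 721)
59^4 ≡ 597^2 = 356409 ≡ 235 (mod 721)
59^8 ≡ 235^2 = 55225 ≡ 429 (mod 721)
59^16 ≡ 429^2 = 184041 ≡ 186 (mod 721)
59^21 = 59^16 × 59^4 × 59^1 ≡ 186 × 235 × 59 (mod 721).
Accumulate the product:
186 × 235 = 43710 ≡ 450
450 × 59 = 26550 ≡ 594

594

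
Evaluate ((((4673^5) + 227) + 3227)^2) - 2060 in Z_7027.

6221

(4673)^5 ≡ 3664 (mod 7027)
3664 + 227 = 3891
3891 + 3227 = 7118 ≡ 91 (mod 7027)
(91)^2 ≡ 1254 (mod 7027)
1254 - 2060 = -806 ≡ 6221 (mod 7027)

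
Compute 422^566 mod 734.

Compute successive squares:
566 in binary is 1000110110, i.e. 566 = 512 + 32 + 16 + 4 + 2.
422^1 ≡ 422 (mod 734)
422^2 ≡ 422^2 = 178084 ≡ 456 (mod 734)
422^4 ≡ 456^2 = 207936 ≡ 214 (mod 734)
422^8 ≡ 214^2 = 45796 ≡ 288 (mod 734)
422^16 ≡ 288^2 = 82944 ≡ 2 (mod 734)
422^32 ≡ 2^2 = 4 (mod 734)
422^64 ≡ 4^2 = 16 (mod 734)
422^128 ≡ 16^2 = 256 (mod 734)
422^256 ≡ 256^2 = 65536 ≡ 210 (mod 734)
422^512 ≡ 210^2 = 44100 ≡ 60 (mod 734)
422^566 = 422^512 * 422^32 * 422^16 * 422^4 * 422^2 ≡ 60 * 4 * 2 * 214 * 456 (mod 734).
Accumulate the product:
60 * 4 = 240
240 * 2 = 480
480 * 214 = 102720 ≡ 694
694 * 456 = 316464 ≡ 110

110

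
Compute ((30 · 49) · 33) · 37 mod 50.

30 · 49 = 1470 ≡ 20 (mod 50)
20 · 33 = 660 ≡ 10 (mod 50)
10 · 37 = 370 ≡ 20 (mod 50)

20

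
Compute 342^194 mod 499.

116

By square-and-multiply:
194 in binary is 11000010, i.e. 194 = 128 + 64 + 2.
342^1 ≡ 342 (mod 499)
342^2 ≡ 342^2 = 116964 ≡ 198 (mod 499)
342^4 ≡ 198^2 = 39204 ≡ 282 (mod 499)
342^8 ≡ 282^2 = 79524 ≡ 183 (mod 499)
342^16 ≡ 183^2 = 33489 ≡ 56 (mod 499)
342^32 ≡ 56^2 = 3136 ≡ 142 (mod 499)
342^64 ≡ 142^2 = 20164 ≡ 204 (mod 499)
342^128 ≡ 204^2 = 41616 ≡ 199 (mod 499)
342^194 = 342^128 * 342^64 * 342^2 ≡ 199 * 204 * 198 (mod 499).
Accumulate the product:
199 * 204 = 40596 ≡ 177
177 * 198 = 35046 ≡ 116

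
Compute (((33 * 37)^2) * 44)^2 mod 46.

33 * 37 = 1221 ≡ 25 (mod 46)
(25)^2 ≡ 27 (mod 46)
27 * 44 = 1188 ≡ 38 (mod 46)
(38)^2 ≡ 18 (mod 46)

18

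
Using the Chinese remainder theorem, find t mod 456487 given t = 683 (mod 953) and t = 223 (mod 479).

88359

953⁻¹ mod 479: 953·383 ≡ 1 (mod 479), so 953⁻¹ ≡ 383.
t = 683 + 953·((223 − 683)·383 mod 479) = 683 + 953·92 = 88359.
Check: 88359 mod 953 = 683, 88359 mod 479 = 223. ✓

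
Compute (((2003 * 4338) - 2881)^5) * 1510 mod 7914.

2003 * 4338 = 8689014 ≡ 7356 (mod 7914)
7356 - 2881 = 4475
(4475)^5 ≡ 6233 (mod 7914)
6233 * 1510 = 9411830 ≡ 2084 (mod 7914)

2084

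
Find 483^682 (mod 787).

374

By square-and-multiply:
682 in binary is 1010101010, i.e. 682 = 512 + 128 + 32 + 8 + 2.
483^1 ≡ 483 (mod 787)
483^2 ≡ 483^2 = 233289 ≡ 337 (mod 787)
483^4 ≡ 337^2 = 113569 ≡ 241 (mod 787)
483^8 ≡ 241^2 = 58081 ≡ 630 (mod 787)
483^16 ≡ 630^2 = 396900 ≡ 252 (mod 787)
483^32 ≡ 252^2 = 63504 ≡ 544 (mod 787)
483^64 ≡ 544^2 = 295936 ≡ 24 (mod 787)
483^128 ≡ 24^2 = 576 (mod 787)
483^256 ≡ 576^2 = 331776 ≡ 449 (mod 787)
483^512 ≡ 449^2 = 201601 ≡ 129 (mod 787)
483^682 = 483^512 * 483^128 * 483^32 * 483^8 * 483^2 ≡ 129 * 576 * 544 * 630 * 337 (mod 787).
Accumulate the product:
129 * 576 = 74304 ≡ 326
326 * 544 = 177344 ≡ 269
269 * 630 = 169470 ≡ 265
265 * 337 = 89305 ≡ 374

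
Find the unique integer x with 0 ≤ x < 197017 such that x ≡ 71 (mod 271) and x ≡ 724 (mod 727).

271⁻¹ mod 727: 271*279 ≡ 1 (mod 727), so 271⁻¹ ≡ 279.
x = 71 + 271*((724 − 71)*279 mod 727) = 71 + 271*437 = 118498.

118498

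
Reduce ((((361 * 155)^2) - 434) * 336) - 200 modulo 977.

361 * 155 = 55955 ≡ 266 (mod 977)
(266)^2 ≡ 412 (mod 977)
412 - 434 = -22 ≡ 955 (mod 977)
955 * 336 = 320880 ≡ 424 (mod 977)
424 - 200 = 224

224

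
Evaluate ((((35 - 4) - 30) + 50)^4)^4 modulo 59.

35 - 4 = 31
31 - 30 = 1
1 + 50 = 51
(51)^4 ≡ 25 (mod 59)
(25)^4 ≡ 45 (mod 59)

45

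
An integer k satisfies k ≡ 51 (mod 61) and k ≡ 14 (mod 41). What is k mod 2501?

61⁻¹ mod 41: 61×39 ≡ 1 (mod 41), so 61⁻¹ ≡ 39.
k = 51 + 61×((14 − 51)×39 mod 41) = 51 + 61×33 = 2064.

2064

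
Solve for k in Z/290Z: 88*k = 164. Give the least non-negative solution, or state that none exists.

48

gcd(88, 290) = 2, and 2 | 164, so solutions exist.
Divide through by 2: 44*k ≡ 82 (mod 145).
44⁻¹ ≡ 89 (mod 145).
k ≡ 89*82 ≡ 48 (mod 145).
The smallest non-negative solution is k = 48.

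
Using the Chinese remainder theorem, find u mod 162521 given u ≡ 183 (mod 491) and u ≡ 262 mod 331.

52229

491⁻¹ mod 331: 491×60 ≡ 1 (mod 331), so 491⁻¹ ≡ 60.
u = 183 + 491×((262 − 183)×60 mod 331) = 183 + 491×106 = 52229.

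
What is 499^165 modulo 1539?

By square-and-multiply:
499^1 ≡ 499 (mod 1539)
499^2 ≡ 499^2 = 249001 ≡ 1222 (mod 1539)
499^4 ≡ 1222^2 = 1493284 ≡ 454 (mod 1539)
499^8 ≡ 454^2 = 206116 ≡ 1429 (mod 1539)
499^16 ≡ 1429^2 = 2042041 ≡ 1327 (mod 1539)
499^32 ≡ 1327^2 = 1760929 ≡ 313 (mod 1539)
499^64 ≡ 313^2 = 97969 ≡ 1012 (mod 1539)
499^128 ≡ 1012^2 = 1024144 ≡ 709 (mod 1539)
499^165 = 499^128 · 499^32 · 499^4 · 499^1 ≡ 709 · 313 · 454 · 499 (mod 1539).
Accumulate the product:
709 · 313 = 221917 ≡ 301
301 · 454 = 136654 ≡ 1222
1222 · 499 = 609778 ≡ 334

334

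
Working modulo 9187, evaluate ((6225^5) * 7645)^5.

(6225)^5 ≡ 1148 (mod 9187)
1148 * 7645 = 8776460 ≡ 2875 (mod 9187)
(2875)^5 ≡ 336 (mod 9187)

336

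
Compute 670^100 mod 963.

Compute successive squares:
100 in binary is 1100100, i.e. 100 = 64 + 32 + 4.
670^1 ≡ 670 (mod 963)
670^2 ≡ 670^2 = 448900 ≡ 142 (mod 963)
670^4 ≡ 142^2 = 20164 ≡ 904 (mod 963)
670^8 ≡ 904^2 = 817216 ≡ 592 (mod 963)
670^16 ≡ 592^2 = 350464 ≡ 895 (mod 963)
670^32 ≡ 895^2 = 801025 ≡ 772 (mod 963)
670^64 ≡ 772^2 = 595984 ≡ 850 (mod 963)
670^100 = 670^64 · 670^32 · 670^4 ≡ 850 · 772 · 904 (mod 963).
Accumulate the product:
850 · 772 = 656200 ≡ 397
397 · 904 = 358888 ≡ 652

652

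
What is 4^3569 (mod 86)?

54

Using repeated squaring:
3569 in binary is 110111110001, i.e. 3569 = 2048 + 1024 + 256 + 128 + 64 + 32 + 16 + 1.
4^1 ≡ 4 (mod 86)
4^2 ≡ 4^2 = 16 (mod 86)
4^4 ≡ 16^2 = 256 ≡ 84 (mod 86)
4^8 ≡ 84^2 = 7056 ≡ 4 (mod 86)
4^16 ≡ 4^2 = 16 (mod 86)
4^32 ≡ 16^2 = 256 ≡ 84 (mod 86)
4^64 ≡ 84^2 = 7056 ≡ 4 (mod 86)
4^128 ≡ 4^2 = 16 (mod 86)
4^256 ≡ 16^2 = 256 ≡ 84 (mod 86)
4^512 ≡ 84^2 = 7056 ≡ 4 (mod 86)
4^1024 ≡ 4^2 = 16 (mod 86)
4^2048 ≡ 16^2 = 256 ≡ 84 (mod 86)
4^3569 = 4^2048 × 4^1024 × 4^256 × 4^128 × 4^64 × 4^32 × 4^16 × 4^1 ≡ 84 × 16 × 84 × 16 × 4 × 84 × 16 × 4 (mod 86).
Accumulate the product:
84 × 16 = 1344 ≡ 54
54 × 84 = 4536 ≡ 64
64 × 16 = 1024 ≡ 78
78 × 4 = 312 ≡ 54
54 × 84 = 4536 ≡ 64
64 × 16 = 1024 ≡ 78
78 × 4 = 312 ≡ 54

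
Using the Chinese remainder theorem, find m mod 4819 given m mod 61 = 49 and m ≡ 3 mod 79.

3953

61⁻¹ mod 79: 61*57 ≡ 1 (mod 79), so 61⁻¹ ≡ 57.
m = 49 + 61*((3 − 49)*57 mod 79) = 49 + 61*64 = 3953.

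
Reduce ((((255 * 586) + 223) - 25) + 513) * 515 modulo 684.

255 * 586 = 149430 ≡ 318 (mod 684)
318 + 223 = 541
541 - 25 = 516
516 + 513 = 1029 ≡ 345 (mod 684)
345 * 515 = 177675 ≡ 519 (mod 684)

519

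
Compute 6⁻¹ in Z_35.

35 = 5×6 + 5
6 = 1×5 + 1
5 = 5×1 + 0
gcd(6, 35) = 1, so the inverse exists.
Back-substitute for 1:
1 = 1×6 − 1×5
  = −1×35 + 6×6
So 6⁻¹ ≡ 6 (mod 35).

6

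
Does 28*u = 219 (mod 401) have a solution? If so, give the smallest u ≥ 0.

194

gcd(28, 401) = 1, so a unique solution mod 401 exists.
28⁻¹ ≡ 43 (mod 401).
u ≡ 43*219 ≡ 194 (mod 401).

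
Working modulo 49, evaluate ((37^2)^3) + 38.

11

(37)^2 ≡ 46 (mod 49)
(46)^3 ≡ 22 (mod 49)
22 + 38 = 60 ≡ 11 (mod 49)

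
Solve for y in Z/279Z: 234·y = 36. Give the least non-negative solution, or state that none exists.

gcd(234, 279) = 9, and 9 | 36, so solutions exist.
Divide through by 9: 26·y ≡ 4 (mod 31).
26⁻¹ ≡ 6 (mod 31).
y ≡ 6·4 ≡ 24 (mod 31).
The smallest non-negative solution is y = 24.

24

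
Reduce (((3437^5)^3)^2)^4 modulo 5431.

5358

(3437)^5 ≡ 3490 (mod 5431)
(3490)^3 ≡ 3380 (mod 5431)
(3380)^2 ≡ 3007 (mod 5431)
(3007)^4 ≡ 5358 (mod 5431)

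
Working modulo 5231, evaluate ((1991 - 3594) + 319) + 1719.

435

1991 - 3594 = -1603 ≡ 3628 (mod 5231)
3628 + 319 = 3947
3947 + 1719 = 5666 ≡ 435 (mod 5231)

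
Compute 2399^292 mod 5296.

By square-and-multiply:
292 in binary is 100100100, i.e. 292 = 256 + 32 + 4.
2399^1 ≡ 2399 (mod 5296)
2399^2 ≡ 2399^2 = 5755201 ≡ 3745 (mod 5296)
2399^4 ≡ 3745^2 = 14025025 ≡ 1217 (mod 5296)
2399^8 ≡ 1217^2 = 1481089 ≡ 3505 (mod 5296)
2399^16 ≡ 3505^2 = 12285025 ≡ 3601 (mod 5296)
2399^32 ≡ 3601^2 = 12967201 ≡ 2593 (mod 5296)
2399^64 ≡ 2593^2 = 6723649 ≡ 3025 (mod 5296)
2399^128 ≡ 3025^2 = 9150625 ≡ 4433 (mod 5296)
2399^256 ≡ 4433^2 = 19651489 ≡ 3329 (mod 5296)
2399^292 = 2399^256 × 2399^32 × 2399^4 ≡ 3329 × 2593 × 1217 (mod 5296).
Accumulate the product:
3329 × 2593 = 8632097 ≡ 4913
4913 × 1217 = 5979121 ≡ 5233

5233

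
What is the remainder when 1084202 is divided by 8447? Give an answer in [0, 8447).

1084202 = 128×8447 + 2986, so 1084202 ≡ 2986 (mod 8447).

2986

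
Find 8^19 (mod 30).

2

By square-and-multiply:
19 in binary is 10011, i.e. 19 = 16 + 2 + 1.
8^1 ≡ 8 (mod 30)
8^2 ≡ 8^2 = 64 ≡ 4 (mod 30)
8^4 ≡ 4^2 = 16 (mod 30)
8^8 ≡ 16^2 = 256 ≡ 16 (mod 30)
8^16 ≡ 16^2 = 256 ≡ 16 (mod 30)
8^19 = 8^16 · 8^2 · 8^1 ≡ 16 · 4 · 8 (mod 30).
Accumulate the product:
16 · 4 = 64 ≡ 4
4 · 8 = 32 ≡ 2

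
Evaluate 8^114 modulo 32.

0

114 in binary is 1110010, i.e. 114 = 64 + 32 + 16 + 2.
8^1 ≡ 8 (mod 32)
8^2 ≡ 8^2 = 64 ≡ 0 (mod 32)
8^4 ≡ 0^2 = 0 (mod 32)
8^8 ≡ 0^2 = 0 (mod 32)
8^16 ≡ 0^2 = 0 (mod 32)
8^32 ≡ 0^2 = 0 (mod 32)
8^64 ≡ 0^2 = 0 (mod 32)
8^114 = 8^64 · 8^32 · 8^16 · 8^2 ≡ 0 · 0 · 0 · 0 (mod 32).
Accumulate the product:
0 · 0 = 0
0 · 0 = 0
0 · 0 = 0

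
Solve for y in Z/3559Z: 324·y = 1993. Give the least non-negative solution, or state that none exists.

gcd(324, 3559) = 1, so a unique solution mod 3559 exists.
324⁻¹ ≡ 714 (mod 3559).
y ≡ 714·1993 ≡ 2961 (mod 3559).

2961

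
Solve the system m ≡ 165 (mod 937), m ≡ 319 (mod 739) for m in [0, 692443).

937⁻¹ mod 739: 937*265 ≡ 1 (mod 739), so 937⁻¹ ≡ 265.
m = 165 + 937*((319 − 165)*265 mod 739) = 165 + 937*165 = 154770.

154770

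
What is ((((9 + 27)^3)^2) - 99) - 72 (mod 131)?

9 + 27 = 36
(36)^3 ≡ 20 (mod 131)
(20)^2 ≡ 7 (mod 131)
7 - 99 = -92 ≡ 39 (mod 131)
39 - 72 = -33 ≡ 98 (mod 131)

98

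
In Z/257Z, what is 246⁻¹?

Apply the Euclidean algorithm and back-substitute:
257 = 1*246 + 11
246 = 22*11 + 4
11 = 2*4 + 3
4 = 1*3 + 1
3 = 3*1 + 0
gcd(246, 257) = 1, so the inverse exists.
Bézout: 1 = −67*257 + 70*246.
So 246⁻¹ ≡ 70 (mod 257).

70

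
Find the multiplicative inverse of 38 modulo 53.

53 = 1×38 + 15
38 = 2×15 + 8
15 = 1×8 + 7
8 = 1×7 + 1
7 = 7×1 + 0
gcd(38, 53) = 1, so the inverse exists.
Bézout: 1 = −5×53 + 7×38.
So 38⁻¹ ≡ 7 (mod 53).

7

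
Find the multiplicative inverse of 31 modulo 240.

Apply the Euclidean algorithm and back-substitute:
240 = 7*31 + 23
31 = 1*23 + 8
23 = 2*8 + 7
8 = 1*7 + 1
7 = 7*1 + 0
gcd(31, 240) = 1, so the inverse exists.
Back-substitute for 1:
1 = 1*8 − 1*7
  = −1*23 + 3*8
  = 3*31 − 4*23
  = −4*240 + 31*31
So 31⁻¹ ≡ 31 (mod 240).

31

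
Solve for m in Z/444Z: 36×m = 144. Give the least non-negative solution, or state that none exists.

4

gcd(36, 444) = 12, and 12 | 144, so solutions exist.
Divide through by 12: 3×m mod 37 = 12.
3⁻¹ ≡ 25 (mod 37).
m ≡ 25×12 ≡ 4 (mod 37).
The smallest non-negative solution is m = 4.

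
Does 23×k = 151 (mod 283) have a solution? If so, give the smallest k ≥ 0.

105

gcd(23, 283) = 1, so a unique solution mod 283 exists.
23⁻¹ ≡ 160 (mod 283).
k ≡ 160×151 ≡ 105 (mod 283).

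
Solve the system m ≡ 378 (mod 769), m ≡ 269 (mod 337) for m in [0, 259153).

769⁻¹ mod 337: 769*149 ≡ 1 (mod 337), so 769⁻¹ ≡ 149.
m = 378 + 769*((269 − 378)*149 mod 337) = 378 + 769*272 = 209546.
Check: 209546 mod 769 = 378, 209546 mod 337 = 269. ✓

209546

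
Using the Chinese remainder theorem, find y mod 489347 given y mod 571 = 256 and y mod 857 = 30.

571⁻¹ mod 857: 571·854 ≡ 1 (mod 857), so 571⁻¹ ≡ 854.
y = 256 + 571·((30 − 256)·854 mod 857) = 256 + 571·678 = 387394.

387394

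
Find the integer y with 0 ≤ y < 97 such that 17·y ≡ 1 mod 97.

40

97 = 5·17 + 12
17 = 1·12 + 5
12 = 2·5 + 2
5 = 2·2 + 1
2 = 2·1 + 0
gcd(17, 97) = 1, so the inverse exists.
Bézout: 1 = −7·97 + 40·17.
So 17⁻¹ ≡ 40 (mod 97).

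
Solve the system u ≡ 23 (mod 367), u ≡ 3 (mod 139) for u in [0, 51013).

20575

367⁻¹ mod 139: 367×25 ≡ 1 (mod 139), so 367⁻¹ ≡ 25.
u = 23 + 367×((3 − 23)×25 mod 139) = 23 + 367×56 = 20575.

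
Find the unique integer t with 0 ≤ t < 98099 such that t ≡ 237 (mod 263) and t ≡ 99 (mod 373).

263⁻¹ mod 373: 263·295 ≡ 1 (mod 373), so 263⁻¹ ≡ 295.
t = 237 + 263·((99 − 237)·295 mod 373) = 237 + 263·320 = 84397.

84397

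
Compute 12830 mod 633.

12830 = 20*633 + 170, so 12830 ≡ 170 (mod 633).

170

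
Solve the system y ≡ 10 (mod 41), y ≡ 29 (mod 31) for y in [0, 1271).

41⁻¹ mod 31: 41*28 ≡ 1 (mod 31), so 41⁻¹ ≡ 28.
y = 10 + 41*((29 − 10)*28 mod 31) = 10 + 41*5 = 215.
Check: 215 mod 41 = 10, 215 mod 31 = 29. ✓

215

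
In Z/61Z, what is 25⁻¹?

By the extended Euclidean algorithm:
61 = 2·25 + 11
25 = 2·11 + 3
11 = 3·3 + 2
3 = 1·2 + 1
2 = 2·1 + 0
gcd(25, 61) = 1, so the inverse exists.
Back-substitute for 1:
1 = 1·3 − 1·2
  = −1·11 + 4·3
  = 4·25 − 9·11
  = −9·61 + 22·25
So 25⁻¹ ≡ 22 (mod 61).

22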